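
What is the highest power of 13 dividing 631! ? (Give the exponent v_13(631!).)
v_13(631!) = 51

Legendre's formula: v_p(n!) = Σ_{k ≥ 1} ⌊n / p^k⌋. For p = 13, n = 631, the terms are:
  ⌊631/13^1⌋ = ⌊631/13⌋ = 48
  ⌊631/13^2⌋ = ⌊631/169⌋ = 3
(the next term ⌊631/13^3⌋ = 0, terminating the sum). Summing: v_13(631!) = 48 + 3 = 51.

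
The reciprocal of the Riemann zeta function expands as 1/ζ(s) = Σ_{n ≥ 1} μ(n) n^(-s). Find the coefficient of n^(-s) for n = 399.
μ(399) = -1

Factor n = 399 = 3 · 7 · 19. μ(n) = 0 if any exponent ≥ 2 (not squarefree); otherwise μ(n) = (−1)^{ω(n)} where ω(n) is the number of distinct prime factors. Applying: μ(399) = -1.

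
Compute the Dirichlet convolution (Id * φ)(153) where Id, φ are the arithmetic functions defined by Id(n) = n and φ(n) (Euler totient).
(Id * φ)(153) = 693

Divisors of 153: [1, 3, 9, 17, 51, 153]. For each d | 153:
  d = 1: Id(1) · φ(153/1) = 1 · 96 = 96
  d = 3: Id(3) · φ(153/3) = 3 · 32 = 96
  d = 9: Id(9) · φ(153/9) = 9 · 16 = 144
  d = 17: Id(17) · φ(153/17) = 17 · 6 = 102
  d = 51: Id(51) · φ(153/51) = 51 · 2 = 102
  d = 153: Id(153) · φ(153/153) = 153 · 1 = 153
Summing: (Id * φ)(153) = 96 + 96 + 144 + 102 + 102 + 153 = 693.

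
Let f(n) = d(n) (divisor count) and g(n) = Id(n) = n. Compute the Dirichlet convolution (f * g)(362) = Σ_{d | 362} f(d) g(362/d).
(d * Id)(362) = 732

Divisors of 362: [1, 2, 181, 362]. For each d | 362:
  d = 1: d(1) · Id(362/1) = 1 · 362 = 362
  d = 2: d(2) · Id(362/2) = 2 · 181 = 362
  d = 181: d(181) · Id(362/181) = 2 · 2 = 4
  d = 362: d(362) · Id(362/362) = 4 · 1 = 4
Summing: (d * Id)(362) = 362 + 362 + 4 + 4 = 732.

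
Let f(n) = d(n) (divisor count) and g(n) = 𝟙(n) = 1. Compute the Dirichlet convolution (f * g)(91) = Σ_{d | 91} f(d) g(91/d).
(d * 𝟙)(91) = 9

Divisors of 91: [1, 7, 13, 91]. For each d | 91:
  d = 1: d(1) · 𝟙(91/1) = 1 · 1 = 1
  d = 7: d(7) · 𝟙(91/7) = 2 · 1 = 2
  d = 13: d(13) · 𝟙(91/13) = 2 · 1 = 2
  d = 91: d(91) · 𝟙(91/91) = 4 · 1 = 4
Summing: (d * 𝟙)(91) = 1 + 2 + 2 + 4 = 9.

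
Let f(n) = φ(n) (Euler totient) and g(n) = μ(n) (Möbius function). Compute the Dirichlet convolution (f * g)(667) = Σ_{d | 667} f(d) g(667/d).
(φ * μ)(667) = 567

Divisors of 667: [1, 23, 29, 667]. For each d | 667:
  d = 1: φ(1) · μ(667/1) = 1 · 1 = 1
  d = 23: φ(23) · μ(667/23) = 22 · -1 = -22
  d = 29: φ(29) · μ(667/29) = 28 · -1 = -28
  d = 667: φ(667) · μ(667/667) = 616 · 1 = 616
Summing: (φ * μ)(667) = 1 + -22 + -28 + 616 = 567.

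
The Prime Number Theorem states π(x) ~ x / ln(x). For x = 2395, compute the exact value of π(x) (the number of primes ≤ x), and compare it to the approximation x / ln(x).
π(2395) = 356;  x/ln(x) ≈ 307.80;  relative error ≈ 13.54%.

Directly count primes up to 2395: π(2395) = 356. The PNT approximation gives 2395/ln(2395) ≈ 2395/7.78114 ≈ 307.80. Relative error (π(x) − x/ln(x)) / π(x) ≈ 13.54%; the approximation is known to undercount slightly (Li(x) is a better estimate).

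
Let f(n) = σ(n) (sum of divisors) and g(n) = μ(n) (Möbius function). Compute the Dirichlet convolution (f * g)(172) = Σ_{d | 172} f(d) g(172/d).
(σ * μ)(172) = 172

Divisors of 172: [1, 2, 4, 43, 86, 172]. For each d | 172:
  d = 1: σ(1) · μ(172/1) = 1 · 0 = 0
  d = 2: σ(2) · μ(172/2) = 3 · 1 = 3
  d = 4: σ(4) · μ(172/4) = 7 · -1 = -7
  d = 43: σ(43) · μ(172/43) = 44 · 0 = 0
  d = 86: σ(86) · μ(172/86) = 132 · -1 = -132
  d = 172: σ(172) · μ(172/172) = 308 · 1 = 308
Summing: (σ * μ)(172) = 0 + 3 + -7 + 0 + -132 + 308 = 172.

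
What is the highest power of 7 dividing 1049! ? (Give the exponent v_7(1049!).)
v_7(1049!) = 173

Legendre's formula: v_p(n!) = Σ_{k ≥ 1} ⌊n / p^k⌋. For p = 7, n = 1049, the terms are:
  ⌊1049/7^1⌋ = ⌊1049/7⌋ = 149
  ⌊1049/7^2⌋ = ⌊1049/49⌋ = 21
  ⌊1049/7^3⌋ = ⌊1049/343⌋ = 3
(the next term ⌊1049/7^4⌋ = 0, terminating the sum). Summing: v_7(1049!) = 149 + 21 + 3 = 173.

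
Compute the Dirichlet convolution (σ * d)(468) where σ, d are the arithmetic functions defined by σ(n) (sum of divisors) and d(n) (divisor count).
(σ * d)(468) = 6144

Divisors of 468: [1, 2, 3, 4, 6, 9, 12, 13, 18, 26, 36, 39, 52, 78, 117, 156, 234, 468]. For each d | 468:
  d = 1: σ(1) · d(468/1) = 1 · 18 = 18
  d = 2: σ(2) · d(468/2) = 3 · 12 = 36
  d = 3: σ(3) · d(468/3) = 4 · 12 = 48
  d = 4: σ(4) · d(468/4) = 7 · 6 = 42
  d = 6: σ(6) · d(468/6) = 12 · 8 = 96
  d = 9: σ(9) · d(468/9) = 13 · 6 = 78
  d = 12: σ(12) · d(468/12) = 28 · 4 = 112
  d = 13: σ(13) · d(468/13) = 14 · 9 = 126
  d = 18: σ(18) · d(468/18) = 39 · 4 = 156
  d = 26: σ(26) · d(468/26) = 42 · 6 = 252
  d = 36: σ(36) · d(468/36) = 91 · 2 = 182
  d = 39: σ(39) · d(468/39) = 56 · 6 = 336
  d = 52: σ(52) · d(468/52) = 98 · 3 = 294
  d = 78: σ(78) · d(468/78) = 168 · 4 = 672
  d = 117: σ(117) · d(468/117) = 182 · 3 = 546
  d = 156: σ(156) · d(468/156) = 392 · 2 = 784
  d = 234: σ(234) · d(468/234) = 546 · 2 = 1092
  d = 468: σ(468) · d(468/468) = 1274 · 1 = 1274
Summing: (σ * d)(468) = 18 + 36 + 48 + 42 + 96 + 78 + 112 + 126 + 156 + 252 + 182 + 336 + 294 + 672 + 546 + 784 + 1092 + 1274 = 6144.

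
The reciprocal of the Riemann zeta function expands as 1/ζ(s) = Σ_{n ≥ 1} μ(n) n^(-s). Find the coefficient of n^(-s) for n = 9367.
μ(9367) = -1

Factor n = 9367 = 17 · 19 · 29. μ(n) = 0 if any exponent ≥ 2 (not squarefree); otherwise μ(n) = (−1)^{ω(n)} where ω(n) is the number of distinct prime factors. Applying: μ(9367) = -1.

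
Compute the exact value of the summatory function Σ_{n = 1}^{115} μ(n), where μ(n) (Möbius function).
Σ_{n ≤ 115} μ(n) = -5

Compute μ(n) for each 1 ≤ n ≤ 115: μ(1) = 1, μ(2) = -1, μ(3) = -1, μ(4) = 0, μ(5) = -1, μ(6) = 1, μ(7) = -1, μ(8) = 0, μ(9) = 0, μ(10) = 1, μ(11) = -1, μ(12) = 0, μ(13) = -1, μ(14) = 1, μ(15) = 1, μ(16) = 0, μ(17) = -1, μ(18) = 0, μ(19) = -1, μ(20) = 0, μ(21) = 1, μ(22) = 1, μ(23) = -1, μ(24) = 0, μ(25) = 0, μ(26) = 1, μ(27) = 0, μ(28) = 0, μ(29) = -1, μ(30) = -1, μ(31) = -1, μ(32) = 0, μ(33) = 1, μ(34) = 1, μ(35) = 1, μ(36) = 0, μ(37) = -1, μ(38) = 1, μ(39) = 1, μ(40) = 0, μ(41) = -1, μ(42) = -1, μ(43) = -1, μ(44) = 0, μ(45) = 0, μ(46) = 1, μ(47) = -1, μ(48) = 0, μ(49) = 0, μ(50) = 0, μ(51) = 1, μ(52) = 0, μ(53) = -1, μ(54) = 0, μ(55) = 1, μ(56) = 0, μ(57) = 1, μ(58) = 1, μ(59) = -1, μ(60) = 0, μ(61) = -1, μ(62) = 1, μ(63) = 0, μ(64) = 0, μ(65) = 1, μ(66) = -1, μ(67) = -1, μ(68) = 0, μ(69) = 1, μ(70) = -1, μ(71) = -1, μ(72) = 0, μ(73) = -1, μ(74) = 1, μ(75) = 0, μ(76) = 0, μ(77) = 1, μ(78) = -1, μ(79) = -1, μ(80) = 0, μ(81) = 0, μ(82) = 1, μ(83) = -1, μ(84) = 0, μ(85) = 1, μ(86) = 1, μ(87) = 1, μ(88) = 0, μ(89) = -1, μ(90) = 0, μ(91) = 1, μ(92) = 0, μ(93) = 1, μ(94) = 1, μ(95) = 1, μ(96) = 0, μ(97) = -1, μ(98) = 0, μ(99) = 0, μ(100) = 0, μ(101) = -1, μ(102) = -1, μ(103) = -1, μ(104) = 0, μ(105) = -1, μ(106) = 1, μ(107) = -1, μ(108) = 0, μ(109) = -1, μ(110) = -1, μ(111) = 1, μ(112) = 0, μ(113) = -1, μ(114) = -1, μ(115) = 1. Summing all 115 values: -5. (Mertens function M(x) = Σ_{n ≤ x} μ(n); on average M(x) should be small (PNT ⟺ M(x) = o(x)).)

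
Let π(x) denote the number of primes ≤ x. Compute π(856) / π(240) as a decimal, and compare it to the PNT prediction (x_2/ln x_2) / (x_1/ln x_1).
π(856)/π(240) = 147/52 ≈ 2.8269;  PNT prediction ≈ 2.8950.

π(240) = 52 and π(856) = 147, so π(856)/π(240) ≈ 2.8269. The PNT-predicted ratio is (856/ln(856)) / (240/ln(240)) ≈ 2.8950. The two agree to within a few percent, as expected.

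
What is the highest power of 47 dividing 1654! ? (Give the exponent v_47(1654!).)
v_47(1654!) = 35

Legendre's formula: v_p(n!) = Σ_{k ≥ 1} ⌊n / p^k⌋. For p = 47, n = 1654, the terms are:
  ⌊1654/47^1⌋ = ⌊1654/47⌋ = 35
(the next term ⌊1654/47^2⌋ = 0, terminating the sum). Summing: v_47(1654!) = 35 = 35.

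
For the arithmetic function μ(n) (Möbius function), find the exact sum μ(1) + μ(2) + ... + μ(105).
Σ_{n ≤ 105} μ(n) = -3

Compute μ(n) for each 1 ≤ n ≤ 105: μ(1) = 1, μ(2) = -1, μ(3) = -1, μ(4) = 0, μ(5) = -1, μ(6) = 1, μ(7) = -1, μ(8) = 0, μ(9) = 0, μ(10) = 1, μ(11) = -1, μ(12) = 0, μ(13) = -1, μ(14) = 1, μ(15) = 1, μ(16) = 0, μ(17) = -1, μ(18) = 0, μ(19) = -1, μ(20) = 0, μ(21) = 1, μ(22) = 1, μ(23) = -1, μ(24) = 0, μ(25) = 0, μ(26) = 1, μ(27) = 0, μ(28) = 0, μ(29) = -1, μ(30) = -1, μ(31) = -1, μ(32) = 0, μ(33) = 1, μ(34) = 1, μ(35) = 1, μ(36) = 0, μ(37) = -1, μ(38) = 1, μ(39) = 1, μ(40) = 0, μ(41) = -1, μ(42) = -1, μ(43) = -1, μ(44) = 0, μ(45) = 0, μ(46) = 1, μ(47) = -1, μ(48) = 0, μ(49) = 0, μ(50) = 0, μ(51) = 1, μ(52) = 0, μ(53) = -1, μ(54) = 0, μ(55) = 1, μ(56) = 0, μ(57) = 1, μ(58) = 1, μ(59) = -1, μ(60) = 0, μ(61) = -1, μ(62) = 1, μ(63) = 0, μ(64) = 0, μ(65) = 1, μ(66) = -1, μ(67) = -1, μ(68) = 0, μ(69) = 1, μ(70) = -1, μ(71) = -1, μ(72) = 0, μ(73) = -1, μ(74) = 1, μ(75) = 0, μ(76) = 0, μ(77) = 1, μ(78) = -1, μ(79) = -1, μ(80) = 0, μ(81) = 0, μ(82) = 1, μ(83) = -1, μ(84) = 0, μ(85) = 1, μ(86) = 1, μ(87) = 1, μ(88) = 0, μ(89) = -1, μ(90) = 0, μ(91) = 1, μ(92) = 0, μ(93) = 1, μ(94) = 1, μ(95) = 1, μ(96) = 0, μ(97) = -1, μ(98) = 0, μ(99) = 0, μ(100) = 0, μ(101) = -1, μ(102) = -1, μ(103) = -1, μ(104) = 0, μ(105) = -1. Summing all 105 values: -3. (Mertens function M(x) = Σ_{n ≤ x} μ(n); on average M(x) should be small (PNT ⟺ M(x) = o(x)).)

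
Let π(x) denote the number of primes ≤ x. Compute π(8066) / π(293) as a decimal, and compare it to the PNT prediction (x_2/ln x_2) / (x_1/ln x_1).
π(8066)/π(293) = 1013/62 ≈ 16.3387;  PNT prediction ≈ 17.3833.

π(293) = 62 and π(8066) = 1013, so π(8066)/π(293) ≈ 16.3387. The PNT-predicted ratio is (8066/ln(8066)) / (293/ln(293)) ≈ 17.3833. The two agree to within a few percent, as expected.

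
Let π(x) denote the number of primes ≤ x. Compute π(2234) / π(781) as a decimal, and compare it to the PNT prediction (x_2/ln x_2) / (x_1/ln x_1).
π(2234)/π(781) = 331/137 ≈ 2.4161;  PNT prediction ≈ 2.4706.

π(781) = 137 and π(2234) = 331, so π(2234)/π(781) ≈ 2.4161. The PNT-predicted ratio is (2234/ln(2234)) / (781/ln(781)) ≈ 2.4706. The two agree to within a few percent, as expected.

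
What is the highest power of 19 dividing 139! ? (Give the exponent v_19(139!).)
v_19(139!) = 7

Legendre's formula: v_p(n!) = Σ_{k ≥ 1} ⌊n / p^k⌋. For p = 19, n = 139, the terms are:
  ⌊139/19^1⌋ = ⌊139/19⌋ = 7
(the next term ⌊139/19^2⌋ = 0, terminating the sum). Summing: v_19(139!) = 7 = 7.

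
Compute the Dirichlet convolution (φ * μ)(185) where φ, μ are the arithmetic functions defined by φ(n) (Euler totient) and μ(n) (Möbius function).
(φ * μ)(185) = 105

Divisors of 185: [1, 5, 37, 185]. For each d | 185:
  d = 1: φ(1) · μ(185/1) = 1 · 1 = 1
  d = 5: φ(5) · μ(185/5) = 4 · -1 = -4
  d = 37: φ(37) · μ(185/37) = 36 · -1 = -36
  d = 185: φ(185) · μ(185/185) = 144 · 1 = 144
Summing: (φ * μ)(185) = 1 + -4 + -36 + 144 = 105.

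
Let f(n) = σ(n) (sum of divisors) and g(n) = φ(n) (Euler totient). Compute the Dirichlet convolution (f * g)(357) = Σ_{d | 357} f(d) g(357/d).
(σ * φ)(357) = 2856

Divisors of 357: [1, 3, 7, 17, 21, 51, 119, 357]. For each d | 357:
  d = 1: σ(1) · φ(357/1) = 1 · 192 = 192
  d = 3: σ(3) · φ(357/3) = 4 · 96 = 384
  d = 7: σ(7) · φ(357/7) = 8 · 32 = 256
  d = 17: σ(17) · φ(357/17) = 18 · 12 = 216
  d = 21: σ(21) · φ(357/21) = 32 · 16 = 512
  d = 51: σ(51) · φ(357/51) = 72 · 6 = 432
  d = 119: σ(119) · φ(357/119) = 144 · 2 = 288
  d = 357: σ(357) · φ(357/357) = 576 · 1 = 576
Summing: (σ * φ)(357) = 192 + 384 + 256 + 216 + 512 + 432 + 288 + 576 = 2856.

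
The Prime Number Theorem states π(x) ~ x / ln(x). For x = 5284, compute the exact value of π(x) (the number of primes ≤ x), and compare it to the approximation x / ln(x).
π(5284) = 701;  x/ln(x) ≈ 616.39;  relative error ≈ 12.07%.

Directly count primes up to 5284: π(5284) = 701. The PNT approximation gives 5284/ln(5284) ≈ 5284/8.57244 ≈ 616.39. Relative error (π(x) − x/ln(x)) / π(x) ≈ 12.07%; the approximation is known to undercount slightly (Li(x) is a better estimate).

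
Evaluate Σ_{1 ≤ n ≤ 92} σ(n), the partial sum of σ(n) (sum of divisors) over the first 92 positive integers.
Σ_{n ≤ 92} σ(n) = 7013

Compute σ(n) for each 1 ≤ n ≤ 92: σ(1) = 1, σ(2) = 3, σ(3) = 4, σ(4) = 7, σ(5) = 6, σ(6) = 12, σ(7) = 8, σ(8) = 15, σ(9) = 13, σ(10) = 18, σ(11) = 12, σ(12) = 28, σ(13) = 14, σ(14) = 24, σ(15) = 24, σ(16) = 31, σ(17) = 18, σ(18) = 39, σ(19) = 20, σ(20) = 42, σ(21) = 32, σ(22) = 36, σ(23) = 24, σ(24) = 60, σ(25) = 31, σ(26) = 42, σ(27) = 40, σ(28) = 56, σ(29) = 30, σ(30) = 72, σ(31) = 32, σ(32) = 63, σ(33) = 48, σ(34) = 54, σ(35) = 48, σ(36) = 91, σ(37) = 38, σ(38) = 60, σ(39) = 56, σ(40) = 90, σ(41) = 42, σ(42) = 96, σ(43) = 44, σ(44) = 84, σ(45) = 78, σ(46) = 72, σ(47) = 48, σ(48) = 124, σ(49) = 57, σ(50) = 93, σ(51) = 72, σ(52) = 98, σ(53) = 54, σ(54) = 120, σ(55) = 72, σ(56) = 120, σ(57) = 80, σ(58) = 90, σ(59) = 60, σ(60) = 168, σ(61) = 62, σ(62) = 96, σ(63) = 104, σ(64) = 127, σ(65) = 84, σ(66) = 144, σ(67) = 68, σ(68) = 126, σ(69) = 96, σ(70) = 144, σ(71) = 72, σ(72) = 195, σ(73) = 74, σ(74) = 114, σ(75) = 124, σ(76) = 140, σ(77) = 96, σ(78) = 168, σ(79) = 80, σ(80) = 186, σ(81) = 121, σ(82) = 126, σ(83) = 84, σ(84) = 224, σ(85) = 108, σ(86) = 132, σ(87) = 120, σ(88) = 180, σ(89) = 90, σ(90) = 234, σ(91) = 112, σ(92) = 168. Summing all 92 values: 7013. (Average order: Σ_{n ≤ x} σ(n) ~ (π²/12) x². For x = 92, (π²/12)·92² ≈ 6961.36.)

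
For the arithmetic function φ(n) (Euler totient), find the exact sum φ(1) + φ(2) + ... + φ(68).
Σ_{n ≤ 68} φ(n) = 1426

Compute φ(n) for each 1 ≤ n ≤ 68: φ(1) = 1, φ(2) = 1, φ(3) = 2, φ(4) = 2, φ(5) = 4, φ(6) = 2, φ(7) = 6, φ(8) = 4, φ(9) = 6, φ(10) = 4, φ(11) = 10, φ(12) = 4, φ(13) = 12, φ(14) = 6, φ(15) = 8, φ(16) = 8, φ(17) = 16, φ(18) = 6, φ(19) = 18, φ(20) = 8, φ(21) = 12, φ(22) = 10, φ(23) = 22, φ(24) = 8, φ(25) = 20, φ(26) = 12, φ(27) = 18, φ(28) = 12, φ(29) = 28, φ(30) = 8, φ(31) = 30, φ(32) = 16, φ(33) = 20, φ(34) = 16, φ(35) = 24, φ(36) = 12, φ(37) = 36, φ(38) = 18, φ(39) = 24, φ(40) = 16, φ(41) = 40, φ(42) = 12, φ(43) = 42, φ(44) = 20, φ(45) = 24, φ(46) = 22, φ(47) = 46, φ(48) = 16, φ(49) = 42, φ(50) = 20, φ(51) = 32, φ(52) = 24, φ(53) = 52, φ(54) = 18, φ(55) = 40, φ(56) = 24, φ(57) = 36, φ(58) = 28, φ(59) = 58, φ(60) = 16, φ(61) = 60, φ(62) = 30, φ(63) = 36, φ(64) = 32, φ(65) = 48, φ(66) = 20, φ(67) = 66, φ(68) = 32. Summing all 68 values: 1426. (Average order: Σ_{n ≤ x} φ(n) ~ (3/π²) x². For x = 68, (3/π²)·68² ≈ 1405.53.)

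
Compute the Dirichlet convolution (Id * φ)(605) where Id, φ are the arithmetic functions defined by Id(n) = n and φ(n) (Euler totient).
(Id * φ)(605) = 3069

Divisors of 605: [1, 5, 11, 55, 121, 605]. For each d | 605:
  d = 1: Id(1) · φ(605/1) = 1 · 440 = 440
  d = 5: Id(5) · φ(605/5) = 5 · 110 = 550
  d = 11: Id(11) · φ(605/11) = 11 · 40 = 440
  d = 55: Id(55) · φ(605/55) = 55 · 10 = 550
  d = 121: Id(121) · φ(605/121) = 121 · 4 = 484
  d = 605: Id(605) · φ(605/605) = 605 · 1 = 605
Summing: (Id * φ)(605) = 440 + 550 + 440 + 550 + 484 + 605 = 3069.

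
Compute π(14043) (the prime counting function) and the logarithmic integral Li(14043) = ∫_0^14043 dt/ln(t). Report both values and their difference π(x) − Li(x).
π(14043) = 1656;  Li(14043) ≈ 1676.76;  π(x) − Li(x) ≈ -20.76.

Direct count of primes ≤ 14043 gives π(14043) = 1656. Numerical evaluation of the logarithmic integral gives Li(14043) ≈ 1676.76. The difference π(x) − Li(x) ≈ -20.76 is typically negative for small/moderate x (Li(x) overestimates), though Littlewood's theorem shows this sign changes infinitely often.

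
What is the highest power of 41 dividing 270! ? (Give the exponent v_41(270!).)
v_41(270!) = 6

Legendre's formula: v_p(n!) = Σ_{k ≥ 1} ⌊n / p^k⌋. For p = 41, n = 270, the terms are:
  ⌊270/41^1⌋ = ⌊270/41⌋ = 6
(the next term ⌊270/41^2⌋ = 0, terminating the sum). Summing: v_41(270!) = 6 = 6.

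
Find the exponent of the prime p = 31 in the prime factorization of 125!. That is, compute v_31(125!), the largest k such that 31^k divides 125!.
v_31(125!) = 4

Legendre's formula: v_p(n!) = Σ_{k ≥ 1} ⌊n / p^k⌋. For p = 31, n = 125, the terms are:
  ⌊125/31^1⌋ = ⌊125/31⌋ = 4
(the next term ⌊125/31^2⌋ = 0, terminating the sum). Summing: v_31(125!) = 4 = 4.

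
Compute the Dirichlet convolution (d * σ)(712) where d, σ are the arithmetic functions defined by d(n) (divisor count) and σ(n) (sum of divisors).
(d * σ)(712) = 3864

Divisors of 712: [1, 2, 4, 8, 89, 178, 356, 712]. For each d | 712:
  d = 1: d(1) · σ(712/1) = 1 · 1350 = 1350
  d = 2: d(2) · σ(712/2) = 2 · 630 = 1260
  d = 4: d(4) · σ(712/4) = 3 · 270 = 810
  d = 8: d(8) · σ(712/8) = 4 · 90 = 360
  d = 89: d(89) · σ(712/89) = 2 · 15 = 30
  d = 178: d(178) · σ(712/178) = 4 · 7 = 28
  d = 356: d(356) · σ(712/356) = 6 · 3 = 18
  d = 712: d(712) · σ(712/712) = 8 · 1 = 8
Summing: (d * σ)(712) = 1350 + 1260 + 810 + 360 + 30 + 28 + 18 + 8 = 3864.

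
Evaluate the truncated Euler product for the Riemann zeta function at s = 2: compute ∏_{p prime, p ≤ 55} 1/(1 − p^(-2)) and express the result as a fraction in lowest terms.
∏ = 35034630647548196605993834769/21373637931227167970033664000

The primes p ≤ 55 are [2, 3, 5, 7, 11, 13, 17, 19, 23, 29, 31, 37, 41, 43, 47, 53]. For each prime, (1 − 1/p^2)^(-1) = p^2 / (p^2 − 1). The product is (1 − 1/2^2)^(-1), (1 − 1/3^2)^(-1), (1 − 1/5^2)^(-1), (1 − 1/7^2)^(-1), (1 − 1/11^2)^(-1), (1 − 1/13^2)^(-1), (1 − 1/17^2)^(-1), (1 − 1/19^2)^(-1), (1 − 1/23^2)^(-1), (1 − 1/29^2)^(-1), (1 − 1/31^2)^(-1), (1 − 1/37^2)^(-1), (1 − 1/41^2)^(-1), (1 − 1/43^2)^(-1), (1 − 1/47^2)^(-1), (1 − 1/53^2)^(-1) = ∏ p^2 / (p^2 − 1) = 35034630647548196605993834769/21373637931227167970033664000.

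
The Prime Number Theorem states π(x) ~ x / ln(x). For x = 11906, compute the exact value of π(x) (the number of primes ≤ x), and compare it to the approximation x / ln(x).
π(11906) = 1426;  x/ln(x) ≈ 1268.65;  relative error ≈ 11.03%.

Directly count primes up to 11906: π(11906) = 1426. The PNT approximation gives 11906/ln(11906) ≈ 11906/9.38480 ≈ 1268.65. Relative error (π(x) − x/ln(x)) / π(x) ≈ 11.03%; the approximation is known to undercount slightly (Li(x) is a better estimate).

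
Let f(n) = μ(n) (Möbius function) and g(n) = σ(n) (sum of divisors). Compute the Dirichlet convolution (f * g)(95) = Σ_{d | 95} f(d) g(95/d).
(μ * σ)(95) = 95

Divisors of 95: [1, 5, 19, 95]. For each d | 95:
  d = 1: μ(1) · σ(95/1) = 1 · 120 = 120
  d = 5: μ(5) · σ(95/5) = -1 · 20 = -20
  d = 19: μ(19) · σ(95/19) = -1 · 6 = -6
  d = 95: μ(95) · σ(95/95) = 1 · 1 = 1
Summing: (μ * σ)(95) = 120 + -20 + -6 + 1 = 95.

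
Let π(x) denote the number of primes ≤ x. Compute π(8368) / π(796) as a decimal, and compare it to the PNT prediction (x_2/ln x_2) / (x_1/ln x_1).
π(8368)/π(796) = 1047/138 ≈ 7.5870;  PNT prediction ≈ 7.7744.

π(796) = 138 and π(8368) = 1047, so π(8368)/π(796) ≈ 7.5870. The PNT-predicted ratio is (8368/ln(8368)) / (796/ln(796)) ≈ 7.7744. The two agree to within a few percent, as expected.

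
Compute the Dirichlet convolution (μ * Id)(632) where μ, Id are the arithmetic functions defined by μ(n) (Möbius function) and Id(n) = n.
(μ * Id)(632) = 312

Divisors of 632: [1, 2, 4, 8, 79, 158, 316, 632]. For each d | 632:
  d = 1: μ(1) · Id(632/1) = 1 · 632 = 632
  d = 2: μ(2) · Id(632/2) = -1 · 316 = -316
  d = 4: μ(4) · Id(632/4) = 0 · 158 = 0
  d = 8: μ(8) · Id(632/8) = 0 · 79 = 0
  d = 79: μ(79) · Id(632/79) = -1 · 8 = -8
  d = 158: μ(158) · Id(632/158) = 1 · 4 = 4
  d = 316: μ(316) · Id(632/316) = 0 · 2 = 0
  d = 632: μ(632) · Id(632/632) = 0 · 1 = 0
Summing: (μ * Id)(632) = 632 + -316 + 0 + 0 + -8 + 4 + 0 + 0 = 312.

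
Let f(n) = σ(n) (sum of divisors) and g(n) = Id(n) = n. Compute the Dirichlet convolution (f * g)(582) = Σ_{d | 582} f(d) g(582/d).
(σ * Id)(582) = 6825

Divisors of 582: [1, 2, 3, 6, 97, 194, 291, 582]. For each d | 582:
  d = 1: σ(1) · Id(582/1) = 1 · 582 = 582
  d = 2: σ(2) · Id(582/2) = 3 · 291 = 873
  d = 3: σ(3) · Id(582/3) = 4 · 194 = 776
  d = 6: σ(6) · Id(582/6) = 12 · 97 = 1164
  d = 97: σ(97) · Id(582/97) = 98 · 6 = 588
  d = 194: σ(194) · Id(582/194) = 294 · 3 = 882
  d = 291: σ(291) · Id(582/291) = 392 · 2 = 784
  d = 582: σ(582) · Id(582/582) = 1176 · 1 = 1176
Summing: (σ * Id)(582) = 582 + 873 + 776 + 1164 + 588 + 882 + 784 + 1176 = 6825.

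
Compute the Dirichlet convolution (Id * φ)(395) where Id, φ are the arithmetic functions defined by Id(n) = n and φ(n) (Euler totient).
(Id * φ)(395) = 1413

Divisors of 395: [1, 5, 79, 395]. For each d | 395:
  d = 1: Id(1) · φ(395/1) = 1 · 312 = 312
  d = 5: Id(5) · φ(395/5) = 5 · 78 = 390
  d = 79: Id(79) · φ(395/79) = 79 · 4 = 316
  d = 395: Id(395) · φ(395/395) = 395 · 1 = 395
Summing: (Id * φ)(395) = 312 + 390 + 316 + 395 = 1413.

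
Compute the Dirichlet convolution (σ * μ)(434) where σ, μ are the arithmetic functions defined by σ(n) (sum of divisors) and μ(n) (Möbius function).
(σ * μ)(434) = 434

Divisors of 434: [1, 2, 7, 14, 31, 62, 217, 434]. For each d | 434:
  d = 1: σ(1) · μ(434/1) = 1 · -1 = -1
  d = 2: σ(2) · μ(434/2) = 3 · 1 = 3
  d = 7: σ(7) · μ(434/7) = 8 · 1 = 8
  d = 14: σ(14) · μ(434/14) = 24 · -1 = -24
  d = 31: σ(31) · μ(434/31) = 32 · 1 = 32
  d = 62: σ(62) · μ(434/62) = 96 · -1 = -96
  d = 217: σ(217) · μ(434/217) = 256 · -1 = -256
  d = 434: σ(434) · μ(434/434) = 768 · 1 = 768
Summing: (σ * μ)(434) = -1 + 3 + 8 + -24 + 32 + -96 + -256 + 768 = 434.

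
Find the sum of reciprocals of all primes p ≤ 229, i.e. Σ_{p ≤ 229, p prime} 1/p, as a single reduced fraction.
Σ 1/p = 37527519788898476695193360507423991967783840502510585362878348092116031948860199524739442233/19078266889580195013601891820992757757219839668357012055907516904309700014933909014729740190

π(229) = 50, so the primes ≤ 229 are [2, 3, 5, 7, 11, 13, 17, 19, 23, 29, 31, 37, 41, 43, 47, 53, 59, 61, 67, 71, 73, 79, 83, 89, 97, 101, 103, 107, 109, 113, 127, 131, 137, 139, 149, 151, 157, 163, 167, 173, 179, 181, 191, 193, 197, 199, 211, 223, 227, 229]. Summing 1/p over these primes: 37527519788898476695193360507423991967783840502510585362878348092116031948860199524739442233/19078266889580195013601891820992757757219839668357012055907516904309700014933909014729740190 ≈ 1.9670. Mertens estimate ln ln(229) + 0.2615 ≈ 1.9541.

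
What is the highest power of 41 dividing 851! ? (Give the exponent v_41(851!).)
v_41(851!) = 20

Legendre's formula: v_p(n!) = Σ_{k ≥ 1} ⌊n / p^k⌋. For p = 41, n = 851, the terms are:
  ⌊851/41^1⌋ = ⌊851/41⌋ = 20
(the next term ⌊851/41^2⌋ = 0, terminating the sum). Summing: v_41(851!) = 20 = 20.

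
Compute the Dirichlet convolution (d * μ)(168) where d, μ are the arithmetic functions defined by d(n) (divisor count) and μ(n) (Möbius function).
(d * μ)(168) = 1

Divisors of 168: [1, 2, 3, 4, 6, 7, 8, 12, 14, 21, 24, 28, 42, 56, 84, 168]. For each d | 168:
  d = 1: d(1) · μ(168/1) = 1 · 0 = 0
  d = 2: d(2) · μ(168/2) = 2 · 0 = 0
  d = 3: d(3) · μ(168/3) = 2 · 0 = 0
  d = 4: d(4) · μ(168/4) = 3 · -1 = -3
  d = 6: d(6) · μ(168/6) = 4 · 0 = 0
  d = 7: d(7) · μ(168/7) = 2 · 0 = 0
  d = 8: d(8) · μ(168/8) = 4 · 1 = 4
  d = 12: d(12) · μ(168/12) = 6 · 1 = 6
  d = 14: d(14) · μ(168/14) = 4 · 0 = 0
  d = 21: d(21) · μ(168/21) = 4 · 0 = 0
  d = 24: d(24) · μ(168/24) = 8 · -1 = -8
  d = 28: d(28) · μ(168/28) = 6 · 1 = 6
  d = 42: d(42) · μ(168/42) = 8 · 0 = 0
  d = 56: d(56) · μ(168/56) = 8 · -1 = -8
  d = 84: d(84) · μ(168/84) = 12 · -1 = -12
  d = 168: d(168) · μ(168/168) = 16 · 1 = 16
Summing: (d * μ)(168) = 0 + 0 + 0 + -3 + 0 + 0 + 4 + 6 + 0 + 0 + -8 + 6 + 0 + -8 + -12 + 16 = 1.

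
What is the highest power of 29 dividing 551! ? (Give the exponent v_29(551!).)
v_29(551!) = 19

Legendre's formula: v_p(n!) = Σ_{k ≥ 1} ⌊n / p^k⌋. For p = 29, n = 551, the terms are:
  ⌊551/29^1⌋ = ⌊551/29⌋ = 19
(the next term ⌊551/29^2⌋ = 0, terminating the sum). Summing: v_29(551!) = 19 = 19.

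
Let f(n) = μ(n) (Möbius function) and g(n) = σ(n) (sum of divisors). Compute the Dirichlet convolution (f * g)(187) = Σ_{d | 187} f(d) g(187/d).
(μ * σ)(187) = 187

Divisors of 187: [1, 11, 17, 187]. For each d | 187:
  d = 1: μ(1) · σ(187/1) = 1 · 216 = 216
  d = 11: μ(11) · σ(187/11) = -1 · 18 = -18
  d = 17: μ(17) · σ(187/17) = -1 · 12 = -12
  d = 187: μ(187) · σ(187/187) = 1 · 1 = 1
Summing: (μ * σ)(187) = 216 + -18 + -12 + 1 = 187.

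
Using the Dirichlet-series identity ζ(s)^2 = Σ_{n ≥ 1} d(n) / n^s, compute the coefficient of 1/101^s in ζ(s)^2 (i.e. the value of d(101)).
d(101) = 2

ζ(s)^2 = (Σ 1/m^s)(Σ 1/k^s). The coefficient of 1/n^s in the product is the number of ordered pairs (m, k) with mk = n, which equals d(n). For n = 101, divisors are [1, 101], so d(101) = 2.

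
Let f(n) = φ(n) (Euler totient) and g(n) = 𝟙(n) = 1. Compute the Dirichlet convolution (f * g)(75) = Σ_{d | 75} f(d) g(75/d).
(φ * 𝟙)(75) = 75

Divisors of 75: [1, 3, 5, 15, 25, 75]. For each d | 75:
  d = 1: φ(1) · 𝟙(75/1) = 1 · 1 = 1
  d = 3: φ(3) · 𝟙(75/3) = 2 · 1 = 2
  d = 5: φ(5) · 𝟙(75/5) = 4 · 1 = 4
  d = 15: φ(15) · 𝟙(75/15) = 8 · 1 = 8
  d = 25: φ(25) · 𝟙(75/25) = 20 · 1 = 20
  d = 75: φ(75) · 𝟙(75/75) = 40 · 1 = 40
Summing: (φ * 𝟙)(75) = 1 + 2 + 4 + 8 + 20 + 40 = 75.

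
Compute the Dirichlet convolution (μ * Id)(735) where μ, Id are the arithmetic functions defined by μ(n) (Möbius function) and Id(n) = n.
(μ * Id)(735) = 336

Divisors of 735: [1, 3, 5, 7, 15, 21, 35, 49, 105, 147, 245, 735]. For each d | 735:
  d = 1: μ(1) · Id(735/1) = 1 · 735 = 735
  d = 3: μ(3) · Id(735/3) = -1 · 245 = -245
  d = 5: μ(5) · Id(735/5) = -1 · 147 = -147
  d = 7: μ(7) · Id(735/7) = -1 · 105 = -105
  d = 15: μ(15) · Id(735/15) = 1 · 49 = 49
  d = 21: μ(21) · Id(735/21) = 1 · 35 = 35
  d = 35: μ(35) · Id(735/35) = 1 · 21 = 21
  d = 49: μ(49) · Id(735/49) = 0 · 15 = 0
  d = 105: μ(105) · Id(735/105) = -1 · 7 = -7
  d = 147: μ(147) · Id(735/147) = 0 · 5 = 0
  d = 245: μ(245) · Id(735/245) = 0 · 3 = 0
  d = 735: μ(735) · Id(735/735) = 0 · 1 = 0
Summing: (μ * Id)(735) = 735 + -245 + -147 + -105 + 49 + 35 + 21 + 0 + -7 + 0 + 0 + 0 = 336.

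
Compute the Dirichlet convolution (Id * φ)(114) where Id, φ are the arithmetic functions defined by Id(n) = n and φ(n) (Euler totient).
(Id * φ)(114) = 555

Divisors of 114: [1, 2, 3, 6, 19, 38, 57, 114]. For each d | 114:
  d = 1: Id(1) · φ(114/1) = 1 · 36 = 36
  d = 2: Id(2) · φ(114/2) = 2 · 36 = 72
  d = 3: Id(3) · φ(114/3) = 3 · 18 = 54
  d = 6: Id(6) · φ(114/6) = 6 · 18 = 108
  d = 19: Id(19) · φ(114/19) = 19 · 2 = 38
  d = 38: Id(38) · φ(114/38) = 38 · 2 = 76
  d = 57: Id(57) · φ(114/57) = 57 · 1 = 57
  d = 114: Id(114) · φ(114/114) = 114 · 1 = 114
Summing: (Id * φ)(114) = 36 + 72 + 54 + 108 + 38 + 76 + 57 + 114 = 555.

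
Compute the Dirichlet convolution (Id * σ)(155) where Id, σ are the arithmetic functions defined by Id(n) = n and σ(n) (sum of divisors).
(Id * σ)(155) = 693

Divisors of 155: [1, 5, 31, 155]. For each d | 155:
  d = 1: Id(1) · σ(155/1) = 1 · 192 = 192
  d = 5: Id(5) · σ(155/5) = 5 · 32 = 160
  d = 31: Id(31) · σ(155/31) = 31 · 6 = 186
  d = 155: Id(155) · σ(155/155) = 155 · 1 = 155
Summing: (Id * σ)(155) = 192 + 160 + 186 + 155 = 693.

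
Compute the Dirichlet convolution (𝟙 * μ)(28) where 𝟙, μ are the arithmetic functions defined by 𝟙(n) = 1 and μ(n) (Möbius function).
(𝟙 * μ)(28) = 0

Divisors of 28: [1, 2, 4, 7, 14, 28]. For each d | 28:
  d = 1: 𝟙(1) · μ(28/1) = 1 · 0 = 0
  d = 2: 𝟙(2) · μ(28/2) = 1 · 1 = 1
  d = 4: 𝟙(4) · μ(28/4) = 1 · -1 = -1
  d = 7: 𝟙(7) · μ(28/7) = 1 · 0 = 0
  d = 14: 𝟙(14) · μ(28/14) = 1 · -1 = -1
  d = 28: 𝟙(28) · μ(28/28) = 1 · 1 = 1
Summing: (𝟙 * μ)(28) = 0 + 1 + -1 + 0 + -1 + 1 = 0.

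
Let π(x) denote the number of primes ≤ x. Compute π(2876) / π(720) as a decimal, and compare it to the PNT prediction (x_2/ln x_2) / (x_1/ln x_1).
π(2876)/π(720) = 416/128 ≈ 3.2500;  PNT prediction ≈ 3.2998.

π(720) = 128 and π(2876) = 416, so π(2876)/π(720) ≈ 3.2500. The PNT-predicted ratio is (2876/ln(2876)) / (720/ln(720)) ≈ 3.2998. The two agree to within a few percent, as expected.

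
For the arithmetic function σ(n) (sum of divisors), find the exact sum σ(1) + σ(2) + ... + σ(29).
Σ_{n ≤ 29} σ(n) = 690

Compute σ(n) for each 1 ≤ n ≤ 29: σ(1) = 1, σ(2) = 3, σ(3) = 4, σ(4) = 7, σ(5) = 6, σ(6) = 12, σ(7) = 8, σ(8) = 15, σ(9) = 13, σ(10) = 18, σ(11) = 12, σ(12) = 28, σ(13) = 14, σ(14) = 24, σ(15) = 24, σ(16) = 31, σ(17) = 18, σ(18) = 39, σ(19) = 20, σ(20) = 42, σ(21) = 32, σ(22) = 36, σ(23) = 24, σ(24) = 60, σ(25) = 31, σ(26) = 42, σ(27) = 40, σ(28) = 56, σ(29) = 30. Summing all 29 values: 690. (Average order: Σ_{n ≤ x} σ(n) ~ (π²/12) x². For x = 29, (π²/12)·29² ≈ 691.69.)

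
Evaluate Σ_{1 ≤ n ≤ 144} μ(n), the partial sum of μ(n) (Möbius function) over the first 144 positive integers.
Σ_{n ≤ 144} μ(n) = -1

Compute μ(n) for each 1 ≤ n ≤ 144: μ(1) = 1, μ(2) = -1, μ(3) = -1, μ(4) = 0, μ(5) = -1, μ(6) = 1, μ(7) = -1, μ(8) = 0, μ(9) = 0, μ(10) = 1, μ(11) = -1, μ(12) = 0, μ(13) = -1, μ(14) = 1, μ(15) = 1, μ(16) = 0, μ(17) = -1, μ(18) = 0, μ(19) = -1, μ(20) = 0, μ(21) = 1, μ(22) = 1, μ(23) = -1, μ(24) = 0, μ(25) = 0, μ(26) = 1, μ(27) = 0, μ(28) = 0, μ(29) = -1, μ(30) = -1, μ(31) = -1, μ(32) = 0, μ(33) = 1, μ(34) = 1, μ(35) = 1, μ(36) = 0, μ(37) = -1, μ(38) = 1, μ(39) = 1, μ(40) = 0, μ(41) = -1, μ(42) = -1, μ(43) = -1, μ(44) = 0, μ(45) = 0, μ(46) = 1, μ(47) = -1, μ(48) = 0, μ(49) = 0, μ(50) = 0, μ(51) = 1, μ(52) = 0, μ(53) = -1, μ(54) = 0, μ(55) = 1, μ(56) = 0, μ(57) = 1, μ(58) = 1, μ(59) = -1, μ(60) = 0, μ(61) = -1, μ(62) = 1, μ(63) = 0, μ(64) = 0, μ(65) = 1, μ(66) = -1, μ(67) = -1, μ(68) = 0, μ(69) = 1, μ(70) = -1, μ(71) = -1, μ(72) = 0, μ(73) = -1, μ(74) = 1, μ(75) = 0, μ(76) = 0, μ(77) = 1, μ(78) = -1, μ(79) = -1, μ(80) = 0, μ(81) = 0, μ(82) = 1, μ(83) = -1, μ(84) = 0, μ(85) = 1, μ(86) = 1, μ(87) = 1, μ(88) = 0, μ(89) = -1, μ(90) = 0, μ(91) = 1, μ(92) = 0, μ(93) = 1, μ(94) = 1, μ(95) = 1, μ(96) = 0, μ(97) = -1, μ(98) = 0, μ(99) = 0, μ(100) = 0, μ(101) = -1, μ(102) = -1, μ(103) = -1, μ(104) = 0, μ(105) = -1, μ(106) = 1, μ(107) = -1, μ(108) = 0, μ(109) = -1, μ(110) = -1, μ(111) = 1, μ(112) = 0, μ(113) = -1, μ(114) = -1, μ(115) = 1, μ(116) = 0, μ(117) = 0, μ(118) = 1, μ(119) = 1, μ(120) = 0, μ(121) = 0, μ(122) = 1, μ(123) = 1, μ(124) = 0, μ(125) = 0, μ(126) = 0, μ(127) = -1, μ(128) = 0, μ(129) = 1, μ(130) = -1, μ(131) = -1, μ(132) = 0, μ(133) = 1, μ(134) = 1, μ(135) = 0, μ(136) = 0, μ(137) = -1, μ(138) = -1, μ(139) = -1, μ(140) = 0, μ(141) = 1, μ(142) = 1, μ(143) = 1, μ(144) = 0. Summing all 144 values: -1. (Mertens function M(x) = Σ_{n ≤ x} μ(n); on average M(x) should be small (PNT ⟺ M(x) = o(x)).)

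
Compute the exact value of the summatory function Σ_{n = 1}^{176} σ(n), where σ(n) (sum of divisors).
Σ_{n ≤ 176} σ(n) = 25584

Compute σ(n) for each 1 ≤ n ≤ 176: σ(1) = 1, σ(2) = 3, σ(3) = 4, σ(4) = 7, σ(5) = 6, σ(6) = 12, σ(7) = 8, σ(8) = 15, σ(9) = 13, σ(10) = 18, σ(11) = 12, σ(12) = 28, σ(13) = 14, σ(14) = 24, σ(15) = 24, σ(16) = 31, σ(17) = 18, σ(18) = 39, σ(19) = 20, σ(20) = 42, σ(21) = 32, σ(22) = 36, σ(23) = 24, σ(24) = 60, σ(25) = 31, σ(26) = 42, σ(27) = 40, σ(28) = 56, σ(29) = 30, σ(30) = 72, σ(31) = 32, σ(32) = 63, σ(33) = 48, σ(34) = 54, σ(35) = 48, σ(36) = 91, σ(37) = 38, σ(38) = 60, σ(39) = 56, σ(40) = 90, σ(41) = 42, σ(42) = 96, σ(43) = 44, σ(44) = 84, σ(45) = 78, σ(46) = 72, σ(47) = 48, σ(48) = 124, σ(49) = 57, σ(50) = 93, σ(51) = 72, σ(52) = 98, σ(53) = 54, σ(54) = 120, σ(55) = 72, σ(56) = 120, σ(57) = 80, σ(58) = 90, σ(59) = 60, σ(60) = 168, σ(61) = 62, σ(62) = 96, σ(63) = 104, σ(64) = 127, σ(65) = 84, σ(66) = 144, σ(67) = 68, σ(68) = 126, σ(69) = 96, σ(70) = 144, σ(71) = 72, σ(72) = 195, σ(73) = 74, σ(74) = 114, σ(75) = 124, σ(76) = 140, σ(77) = 96, σ(78) = 168, σ(79) = 80, σ(80) = 186, σ(81) = 121, σ(82) = 126, σ(83) = 84, σ(84) = 224, σ(85) = 108, σ(86) = 132, σ(87) = 120, σ(88) = 180, σ(89) = 90, σ(90) = 234, σ(91) = 112, σ(92) = 168, σ(93) = 128, σ(94) = 144, σ(95) = 120, σ(96) = 252, σ(97) = 98, σ(98) = 171, σ(99) = 156, σ(100) = 217, σ(101) = 102, σ(102) = 216, σ(103) = 104, σ(104) = 210, σ(105) = 192, σ(106) = 162, σ(107) = 108, σ(108) = 280, σ(109) = 110, σ(110) = 216, σ(111) = 152, σ(112) = 248, σ(113) = 114, σ(114) = 240, σ(115) = 144, σ(116) = 210, σ(117) = 182, σ(118) = 180, σ(119) = 144, σ(120) = 360, σ(121) = 133, σ(122) = 186, σ(123) = 168, σ(124) = 224, σ(125) = 156, σ(126) = 312, σ(127) = 128, σ(128) = 255, σ(129) = 176, σ(130) = 252, σ(131) = 132, σ(132) = 336, σ(133) = 160, σ(134) = 204, σ(135) = 240, σ(136) = 270, σ(137) = 138, σ(138) = 288, σ(139) = 140, σ(140) = 336, σ(141) = 192, σ(142) = 216, σ(143) = 168, σ(144) = 403, σ(145) = 180, σ(146) = 222, σ(147) = 228, σ(148) = 266, σ(149) = 150, σ(150) = 372, σ(151) = 152, σ(152) = 300, σ(153) = 234, σ(154) = 288, σ(155) = 192, σ(156) = 392, σ(157) = 158, σ(158) = 240, σ(159) = 216, σ(160) = 378, σ(161) = 192, σ(162) = 363, σ(163) = 164, σ(164) = 294, σ(165) = 288, σ(166) = 252, σ(167) = 168, σ(168) = 480, σ(169) = 183, σ(170) = 324, σ(171) = 260, σ(172) = 308, σ(173) = 174, σ(174) = 360, σ(175) = 248, σ(176) = 372. Summing all 176 values: 25584. (Average order: Σ_{n ≤ x} σ(n) ~ (π²/12) x². For x = 176, (π²/12)·176² ≈ 25476.74.)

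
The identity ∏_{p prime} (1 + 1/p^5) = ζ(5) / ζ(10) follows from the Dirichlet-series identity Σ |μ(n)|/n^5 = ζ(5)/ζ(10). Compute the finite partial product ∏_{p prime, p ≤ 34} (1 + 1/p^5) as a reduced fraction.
∏ = 63844361159480726970812326794206836752384/61631932954678205462623400894081119262815

The primes p ≤ 34 are [2, 3, 5, 7, 11, 13, 17, 19, 23, 29, 31]. For each, (1 + 1/p^5) = (p^5 + 1)/p^5. Multiplying these fractions over p ∈ [2, 3, 5, 7, 11, 13, 17, 19, 23, 29, 31] gives 63844361159480726970812326794206836752384/61631932954678205462623400894081119262815. (In the limit P → ∞ this tends to ζ(5)/ζ(10).)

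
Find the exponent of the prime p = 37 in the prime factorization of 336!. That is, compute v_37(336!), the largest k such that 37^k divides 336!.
v_37(336!) = 9

Legendre's formula: v_p(n!) = Σ_{k ≥ 1} ⌊n / p^k⌋. For p = 37, n = 336, the terms are:
  ⌊336/37^1⌋ = ⌊336/37⌋ = 9
(the next term ⌊336/37^2⌋ = 0, terminating the sum). Summing: v_37(336!) = 9 = 9.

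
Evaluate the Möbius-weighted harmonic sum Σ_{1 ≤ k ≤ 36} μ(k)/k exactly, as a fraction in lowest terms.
Σ μ(k)/k = 2562470143/100280245065

Values of μ(k) for 1 ≤ k ≤ 36: μ(1) = 1, μ(2) = -1, μ(3) = -1, μ(5) = -1, μ(6) = 1, μ(7) = -1, μ(10) = 1, μ(11) = -1, μ(13) = -1, μ(14) = 1, μ(15) = 1, μ(17) = -1, μ(19) = -1, μ(21) = 1, μ(22) = 1, μ(23) = -1, μ(26) = 1, μ(29) = -1, μ(30) = -1, μ(31) = -1, μ(33) = 1, μ(34) = 1, μ(35) = 1, with μ = 0 on non-squarefree integers. Summing μ(k)/k for k where μ(k) ≠ 0 gives 2562470143/100280245065 ≈ 0.0256. (PNT ⟺ this sum → 0 as n → ∞.)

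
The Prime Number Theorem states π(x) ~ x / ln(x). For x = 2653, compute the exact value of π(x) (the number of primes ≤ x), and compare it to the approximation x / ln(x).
π(2653) = 383;  x/ln(x) ≈ 336.53;  relative error ≈ 12.13%.

Directly count primes up to 2653: π(2653) = 383. The PNT approximation gives 2653/ln(2653) ≈ 2653/7.88345 ≈ 336.53. Relative error (π(x) − x/ln(x)) / π(x) ≈ 12.13%; the approximation is known to undercount slightly (Li(x) is a better estimate).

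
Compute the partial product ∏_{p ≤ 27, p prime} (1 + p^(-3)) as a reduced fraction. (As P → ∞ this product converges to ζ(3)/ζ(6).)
∏ = 16117288424681472/13642976755448975

The primes p ≤ 27 are [2, 3, 5, 7, 11, 13, 17, 19, 23]. For each, (1 + 1/p^3) = (p^3 + 1)/p^3. Multiplying these fractions over p ∈ [2, 3, 5, 7, 11, 13, 17, 19, 23] gives 16117288424681472/13642976755448975. (In the limit P → ∞ this tends to ζ(3)/ζ(6).)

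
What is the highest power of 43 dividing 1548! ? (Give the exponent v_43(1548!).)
v_43(1548!) = 36

Legendre's formula: v_p(n!) = Σ_{k ≥ 1} ⌊n / p^k⌋. For p = 43, n = 1548, the terms are:
  ⌊1548/43^1⌋ = ⌊1548/43⌋ = 36
(the next term ⌊1548/43^2⌋ = 0, terminating the sum). Summing: v_43(1548!) = 36 = 36.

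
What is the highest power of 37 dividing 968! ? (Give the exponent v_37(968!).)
v_37(968!) = 26

Legendre's formula: v_p(n!) = Σ_{k ≥ 1} ⌊n / p^k⌋. For p = 37, n = 968, the terms are:
  ⌊968/37^1⌋ = ⌊968/37⌋ = 26
(the next term ⌊968/37^2⌋ = 0, terminating the sum). Summing: v_37(968!) = 26 = 26.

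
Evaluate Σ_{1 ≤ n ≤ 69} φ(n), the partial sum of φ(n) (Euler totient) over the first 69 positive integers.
Σ_{n ≤ 69} φ(n) = 1470

Compute φ(n) for each 1 ≤ n ≤ 69: φ(1) = 1, φ(2) = 1, φ(3) = 2, φ(4) = 2, φ(5) = 4, φ(6) = 2, φ(7) = 6, φ(8) = 4, φ(9) = 6, φ(10) = 4, φ(11) = 10, φ(12) = 4, φ(13) = 12, φ(14) = 6, φ(15) = 8, φ(16) = 8, φ(17) = 16, φ(18) = 6, φ(19) = 18, φ(20) = 8, φ(21) = 12, φ(22) = 10, φ(23) = 22, φ(24) = 8, φ(25) = 20, φ(26) = 12, φ(27) = 18, φ(28) = 12, φ(29) = 28, φ(30) = 8, φ(31) = 30, φ(32) = 16, φ(33) = 20, φ(34) = 16, φ(35) = 24, φ(36) = 12, φ(37) = 36, φ(38) = 18, φ(39) = 24, φ(40) = 16, φ(41) = 40, φ(42) = 12, φ(43) = 42, φ(44) = 20, φ(45) = 24, φ(46) = 22, φ(47) = 46, φ(48) = 16, φ(49) = 42, φ(50) = 20, φ(51) = 32, φ(52) = 24, φ(53) = 52, φ(54) = 18, φ(55) = 40, φ(56) = 24, φ(57) = 36, φ(58) = 28, φ(59) = 58, φ(60) = 16, φ(61) = 60, φ(62) = 30, φ(63) = 36, φ(64) = 32, φ(65) = 48, φ(66) = 20, φ(67) = 66, φ(68) = 32, φ(69) = 44. Summing all 69 values: 1470. (Average order: Σ_{n ≤ x} φ(n) ~ (3/π²) x². For x = 69, (3/π²)·69² ≈ 1447.17.)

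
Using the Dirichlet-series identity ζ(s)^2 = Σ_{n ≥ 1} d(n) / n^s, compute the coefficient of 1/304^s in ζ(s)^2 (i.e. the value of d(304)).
d(304) = 10

ζ(s)^2 = (Σ 1/m^s)(Σ 1/k^s). The coefficient of 1/n^s in the product is the number of ordered pairs (m, k) with mk = n, which equals d(n). For n = 304, divisors are [1, 2, 4, 8, 16, 19, 38, 76, 152, 304], so d(304) = 10.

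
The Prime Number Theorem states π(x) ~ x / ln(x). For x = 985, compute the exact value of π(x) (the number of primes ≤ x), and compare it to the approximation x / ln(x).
π(985) = 166;  x/ln(x) ≈ 142.91;  relative error ≈ 13.91%.

Directly count primes up to 985: π(985) = 166. The PNT approximation gives 985/ln(985) ≈ 985/6.89264 ≈ 142.91. Relative error (π(x) − x/ln(x)) / π(x) ≈ 13.91%; the approximation is known to undercount slightly (Li(x) is a better estimate).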